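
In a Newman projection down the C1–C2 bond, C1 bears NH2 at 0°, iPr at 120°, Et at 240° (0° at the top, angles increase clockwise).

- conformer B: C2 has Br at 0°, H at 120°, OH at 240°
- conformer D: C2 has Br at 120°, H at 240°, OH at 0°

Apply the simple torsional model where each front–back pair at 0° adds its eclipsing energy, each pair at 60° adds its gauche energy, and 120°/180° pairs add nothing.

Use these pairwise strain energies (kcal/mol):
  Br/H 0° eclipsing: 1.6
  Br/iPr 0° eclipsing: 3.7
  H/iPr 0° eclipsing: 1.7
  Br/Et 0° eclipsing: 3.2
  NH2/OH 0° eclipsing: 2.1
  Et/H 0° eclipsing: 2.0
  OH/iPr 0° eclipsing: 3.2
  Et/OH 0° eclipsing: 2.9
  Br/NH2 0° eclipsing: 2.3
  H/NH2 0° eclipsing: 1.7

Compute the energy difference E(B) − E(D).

B (eclipsed): NH2–Br eclipsed, iPr–H eclipsed, Et–OH eclipsed; 2.3 + 1.7 + 2.9 = 6.9 kcal/mol.
D (eclipsed): NH2–OH eclipsed, iPr–Br eclipsed, Et–H eclipsed; 2.1 + 3.7 + 2.0 = 7.8 kcal/mol.
E(B) − E(D) = 6.9 − 7.8 = -0.9 kcal/mol.

-0.9 kcal/mol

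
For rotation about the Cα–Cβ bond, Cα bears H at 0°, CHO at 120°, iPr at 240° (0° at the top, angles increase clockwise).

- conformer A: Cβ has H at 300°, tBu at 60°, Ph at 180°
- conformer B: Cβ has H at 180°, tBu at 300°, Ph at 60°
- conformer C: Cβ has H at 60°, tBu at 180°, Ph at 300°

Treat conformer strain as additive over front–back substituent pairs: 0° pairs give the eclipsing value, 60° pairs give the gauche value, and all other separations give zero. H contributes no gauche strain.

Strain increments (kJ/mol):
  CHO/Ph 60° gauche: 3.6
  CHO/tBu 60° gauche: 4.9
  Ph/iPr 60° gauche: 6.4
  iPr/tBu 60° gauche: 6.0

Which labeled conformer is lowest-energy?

B

A (staggered): CHO(120°)/tBu(60°) gauche 4.9; CHO(120°)/Ph(180°) gauche 3.6; iPr(240°)/Ph(180°) gauche 6.4 → 14.9 kJ/mol.
B (staggered): CHO(120°)/Ph(60°) gauche 3.6; iPr(240°)/tBu(300°) gauche 6.0 → 9.6 kJ/mol.
C (staggered): CHO(120°)/tBu(180°) gauche 4.9; iPr(240°)/tBu(180°) gauche 6.0; iPr(240°)/Ph(300°) gauche 6.4 → 17.3 kJ/mol.
B has the lowest total (9.6 kJ/mol).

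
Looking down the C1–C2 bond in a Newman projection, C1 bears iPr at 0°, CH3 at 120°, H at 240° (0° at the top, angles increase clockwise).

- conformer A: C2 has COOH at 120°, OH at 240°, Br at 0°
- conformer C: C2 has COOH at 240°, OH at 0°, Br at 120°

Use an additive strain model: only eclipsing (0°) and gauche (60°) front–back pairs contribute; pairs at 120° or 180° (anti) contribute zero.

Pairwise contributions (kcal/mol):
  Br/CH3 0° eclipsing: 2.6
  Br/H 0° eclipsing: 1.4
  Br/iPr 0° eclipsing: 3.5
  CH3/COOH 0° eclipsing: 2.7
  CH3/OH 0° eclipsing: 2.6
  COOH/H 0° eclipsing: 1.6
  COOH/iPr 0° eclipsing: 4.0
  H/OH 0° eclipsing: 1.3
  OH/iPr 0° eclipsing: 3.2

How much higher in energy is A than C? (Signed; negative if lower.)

A (eclipsed): iPr–Br eclipsed, CH3–COOH eclipsed, H–OH eclipsed; 3.5 + 2.7 + 1.3 = 7.5 kcal/mol.
C (eclipsed): iPr–OH eclipsed, CH3–Br eclipsed, H–COOH eclipsed; 3.2 + 2.6 + 1.6 = 7.4 kcal/mol.
E(A) − E(C) = 7.5 − 7.4 = +0.1 kcal/mol.

+0.1 kcal/mol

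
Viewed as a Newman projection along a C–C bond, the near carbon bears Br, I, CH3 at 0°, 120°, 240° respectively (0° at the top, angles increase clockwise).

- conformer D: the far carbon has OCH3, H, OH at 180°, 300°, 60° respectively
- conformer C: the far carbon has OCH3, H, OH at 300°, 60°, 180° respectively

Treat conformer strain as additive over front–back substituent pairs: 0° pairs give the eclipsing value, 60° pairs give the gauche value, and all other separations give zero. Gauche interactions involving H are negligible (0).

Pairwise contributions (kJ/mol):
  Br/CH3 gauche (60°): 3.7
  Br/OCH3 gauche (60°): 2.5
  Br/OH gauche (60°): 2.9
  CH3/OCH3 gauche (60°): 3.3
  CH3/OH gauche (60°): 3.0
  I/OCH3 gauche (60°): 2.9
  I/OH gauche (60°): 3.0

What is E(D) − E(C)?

+0.3 kJ/mol

D is staggered. Br at 0° is gauche with OH at 60° (2.9); I at 120° is gauche with OCH3 at 180° (2.9); I at 120° is gauche with OH at 60° (3.0); CH3 at 240° is gauche with OCH3 at 180° (3.3). Total 12.1 kJ/mol.
C is staggered. Br at 0° is gauche with OCH3 at 300° (2.5); I at 120° is gauche with OH at 180° (3.0); CH3 at 240° is gauche with OCH3 at 300° (3.3); CH3 at 240° is gauche with OH at 180° (3.0). Total 11.8 kJ/mol.
E(D) − E(C) = 12.1 − 11.8 = +0.3 kJ/mol.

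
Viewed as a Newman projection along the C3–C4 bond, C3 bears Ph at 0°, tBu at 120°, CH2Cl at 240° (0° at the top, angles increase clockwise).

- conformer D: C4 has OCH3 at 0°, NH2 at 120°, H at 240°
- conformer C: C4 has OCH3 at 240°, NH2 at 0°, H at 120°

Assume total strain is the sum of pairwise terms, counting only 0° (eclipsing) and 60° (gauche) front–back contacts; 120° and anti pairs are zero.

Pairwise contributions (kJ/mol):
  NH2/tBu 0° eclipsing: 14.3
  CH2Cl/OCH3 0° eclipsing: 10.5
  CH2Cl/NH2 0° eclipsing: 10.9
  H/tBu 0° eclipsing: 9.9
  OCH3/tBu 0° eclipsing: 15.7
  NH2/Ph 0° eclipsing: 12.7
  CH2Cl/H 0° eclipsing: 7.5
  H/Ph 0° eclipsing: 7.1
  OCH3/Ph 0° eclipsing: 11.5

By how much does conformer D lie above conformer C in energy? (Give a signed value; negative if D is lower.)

+0.2 kJ/mol

D is eclipsed. Ph at 0° is eclipsed with OCH3 at 0° (11.5); tBu at 120° is eclipsed with NH2 at 120° (14.3); CH2Cl at 240° is eclipsed with H at 240° (7.5). Total 33.3 kJ/mol.
C is eclipsed. Ph at 0° is eclipsed with NH2 at 0° (12.7); tBu at 120° is eclipsed with H at 120° (9.9); CH2Cl at 240° is eclipsed with OCH3 at 240° (10.5). Total 33.1 kJ/mol.
E(D) − E(C) = 33.3 − 33.1 = +0.2 kJ/mol.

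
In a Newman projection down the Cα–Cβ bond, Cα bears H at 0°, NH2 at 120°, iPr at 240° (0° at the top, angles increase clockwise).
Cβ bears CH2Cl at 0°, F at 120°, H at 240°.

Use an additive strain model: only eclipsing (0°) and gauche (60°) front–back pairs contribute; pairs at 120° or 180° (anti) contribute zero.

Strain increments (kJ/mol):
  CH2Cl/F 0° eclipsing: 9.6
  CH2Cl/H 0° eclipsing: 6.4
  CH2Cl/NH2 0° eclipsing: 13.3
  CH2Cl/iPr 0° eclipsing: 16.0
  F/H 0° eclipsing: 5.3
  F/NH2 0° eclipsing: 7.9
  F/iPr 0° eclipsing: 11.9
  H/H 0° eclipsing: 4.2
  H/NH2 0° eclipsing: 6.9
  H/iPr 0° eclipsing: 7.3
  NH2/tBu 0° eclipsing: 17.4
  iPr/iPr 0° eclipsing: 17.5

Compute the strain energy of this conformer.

This conformer (eclipsed): H(0°)/CH2Cl(0°) eclipsed 6.4; NH2(120°)/F(120°) eclipsed 7.9; iPr(240°)/H(240°) eclipsed 7.3 → 21.6 kJ/mol.

21.6 kJ/mol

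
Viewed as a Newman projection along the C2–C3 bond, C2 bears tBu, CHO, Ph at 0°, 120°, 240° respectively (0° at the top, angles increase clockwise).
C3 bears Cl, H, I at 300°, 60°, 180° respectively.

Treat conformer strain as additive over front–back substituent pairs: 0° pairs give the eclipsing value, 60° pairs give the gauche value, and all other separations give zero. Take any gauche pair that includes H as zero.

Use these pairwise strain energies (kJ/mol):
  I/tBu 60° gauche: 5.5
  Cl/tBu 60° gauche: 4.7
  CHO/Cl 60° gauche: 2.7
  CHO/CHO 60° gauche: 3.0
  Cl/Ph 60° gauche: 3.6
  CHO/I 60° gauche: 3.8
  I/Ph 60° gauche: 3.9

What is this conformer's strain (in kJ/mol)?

16.0 kJ/mol

This conformer (staggered): tBu(0°)/Cl(300°) gauche 4.7; CHO(120°)/I(180°) gauche 3.8; Ph(240°)/Cl(300°) gauche 3.6; Ph(240°)/I(180°) gauche 3.9 → 16.0 kJ/mol.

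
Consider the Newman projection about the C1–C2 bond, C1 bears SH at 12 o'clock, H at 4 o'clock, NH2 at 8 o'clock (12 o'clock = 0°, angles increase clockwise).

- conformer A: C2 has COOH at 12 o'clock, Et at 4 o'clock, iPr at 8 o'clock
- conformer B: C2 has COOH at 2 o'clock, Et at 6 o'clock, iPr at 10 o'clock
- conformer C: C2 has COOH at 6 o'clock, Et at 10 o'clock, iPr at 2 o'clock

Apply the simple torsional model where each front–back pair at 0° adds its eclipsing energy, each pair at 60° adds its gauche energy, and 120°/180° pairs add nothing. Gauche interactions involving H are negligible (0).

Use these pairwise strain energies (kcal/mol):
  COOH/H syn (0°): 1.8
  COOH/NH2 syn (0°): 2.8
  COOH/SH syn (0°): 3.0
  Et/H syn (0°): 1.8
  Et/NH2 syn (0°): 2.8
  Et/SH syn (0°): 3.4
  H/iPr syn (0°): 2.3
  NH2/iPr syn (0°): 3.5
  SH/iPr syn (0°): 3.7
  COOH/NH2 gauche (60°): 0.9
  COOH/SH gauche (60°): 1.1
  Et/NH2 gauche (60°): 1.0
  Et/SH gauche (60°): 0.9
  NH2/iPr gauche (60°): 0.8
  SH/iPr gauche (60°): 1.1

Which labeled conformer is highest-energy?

A (eclipsed): SH(0°)/COOH(0°) eclipsed 3.0; H(120°)/Et(120°) eclipsed 1.8; NH2(240°)/iPr(240°) eclipsed 3.5 → 8.3 kcal/mol.
B (staggered): SH(0°)/COOH(60°) gauche 1.1; SH(0°)/iPr(300°) gauche 1.1; NH2(240°)/Et(180°) gauche 1.0; NH2(240°)/iPr(300°) gauche 0.8 → 4.0 kcal/mol.
C (staggered): SH(0°)/Et(300°) gauche 0.9; SH(0°)/iPr(60°) gauche 1.1; NH2(240°)/COOH(180°) gauche 0.9; NH2(240°)/Et(300°) gauche 1.0 → 3.9 kcal/mol.
A has the highest total (8.3 kcal/mol).

A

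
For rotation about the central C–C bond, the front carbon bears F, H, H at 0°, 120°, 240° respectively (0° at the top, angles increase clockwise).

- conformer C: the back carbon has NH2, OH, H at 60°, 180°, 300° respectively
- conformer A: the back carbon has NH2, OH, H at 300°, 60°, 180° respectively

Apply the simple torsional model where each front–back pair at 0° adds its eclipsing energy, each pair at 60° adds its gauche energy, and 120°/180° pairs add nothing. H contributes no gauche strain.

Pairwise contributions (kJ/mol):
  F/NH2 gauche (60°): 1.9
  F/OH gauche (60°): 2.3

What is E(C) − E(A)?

-2.3 kJ/mol

C (staggered): F–NH2 gauche; 1.9 = 1.9 kJ/mol.
A (staggered): F–NH2 gauche, F–OH gauche; 1.9 + 2.3 = 4.2 kJ/mol.
E(C) − E(A) = 1.9 − 4.2 = -2.3 kJ/mol.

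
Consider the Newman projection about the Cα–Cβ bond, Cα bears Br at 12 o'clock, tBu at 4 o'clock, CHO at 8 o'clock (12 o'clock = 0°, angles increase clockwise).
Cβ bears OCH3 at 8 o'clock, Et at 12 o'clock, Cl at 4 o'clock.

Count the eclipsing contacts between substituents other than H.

3

Non-H eclipsing pairs: Br(0°)/Et(0°); tBu(120°)/Cl(120°); CHO(240°)/OCH3(240°) — 3 interactions.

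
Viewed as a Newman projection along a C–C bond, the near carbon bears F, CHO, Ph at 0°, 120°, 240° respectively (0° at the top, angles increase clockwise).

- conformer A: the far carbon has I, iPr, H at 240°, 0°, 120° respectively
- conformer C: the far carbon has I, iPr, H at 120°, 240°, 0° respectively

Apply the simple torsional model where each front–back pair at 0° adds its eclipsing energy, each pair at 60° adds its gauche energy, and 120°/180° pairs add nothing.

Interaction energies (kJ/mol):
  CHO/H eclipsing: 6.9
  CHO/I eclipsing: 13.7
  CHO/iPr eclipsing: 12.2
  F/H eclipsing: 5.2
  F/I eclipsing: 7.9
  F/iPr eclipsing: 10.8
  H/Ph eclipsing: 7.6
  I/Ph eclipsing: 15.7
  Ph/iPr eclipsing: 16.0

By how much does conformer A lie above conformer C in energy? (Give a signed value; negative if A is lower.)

A (eclipsed): F–iPr eclipsed, CHO–H eclipsed, Ph–I eclipsed; 10.8 + 6.9 + 15.7 = 33.4 kJ/mol.
C (eclipsed): F–H eclipsed, CHO–I eclipsed, Ph–iPr eclipsed; 5.2 + 13.7 + 16.0 = 34.9 kJ/mol.
E(A) − E(C) = 33.4 − 34.9 = -1.5 kJ/mol.

-1.5 kJ/mol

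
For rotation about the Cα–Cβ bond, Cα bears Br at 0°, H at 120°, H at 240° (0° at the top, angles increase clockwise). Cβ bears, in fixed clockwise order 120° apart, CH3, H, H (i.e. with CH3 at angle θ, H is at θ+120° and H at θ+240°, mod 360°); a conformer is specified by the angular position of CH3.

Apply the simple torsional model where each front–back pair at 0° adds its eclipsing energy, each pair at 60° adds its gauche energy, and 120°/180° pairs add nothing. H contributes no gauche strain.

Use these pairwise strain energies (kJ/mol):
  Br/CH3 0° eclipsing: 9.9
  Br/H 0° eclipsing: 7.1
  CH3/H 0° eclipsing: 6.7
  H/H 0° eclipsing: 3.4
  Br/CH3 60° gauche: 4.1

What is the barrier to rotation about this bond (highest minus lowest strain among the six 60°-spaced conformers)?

17.2 kJ/mol

CH3 at 0° (eclipsed): Br–CH3 eclipsed, H–H eclipsed, H–H eclipsed; 9.9 + 3.4 + 3.4 = 16.7 kJ/mol.
CH3 at 60° (staggered): Br–CH3 gauche; 4.1 = 4.1 kJ/mol.
CH3 at 120° (eclipsed): Br–H eclipsed, H–CH3 eclipsed, H–H eclipsed; 7.1 + 6.7 + 3.4 = 17.2 kJ/mol.
CH3 at 180° (staggered): no non-H gauche contacts → 0.0 kJ/mol.
CH3 at 240° (eclipsed): Br–H eclipsed, H–H eclipsed, H–CH3 eclipsed; 7.1 + 3.4 + 6.7 = 17.2 kJ/mol.
CH3 at 300° (staggered): Br–CH3 gauche; 4.1 = 4.1 kJ/mol.
Max at 120° (17.2 kJ/mol), min at 180° (0.0 kJ/mol); barrier = 17.2 kJ/mol.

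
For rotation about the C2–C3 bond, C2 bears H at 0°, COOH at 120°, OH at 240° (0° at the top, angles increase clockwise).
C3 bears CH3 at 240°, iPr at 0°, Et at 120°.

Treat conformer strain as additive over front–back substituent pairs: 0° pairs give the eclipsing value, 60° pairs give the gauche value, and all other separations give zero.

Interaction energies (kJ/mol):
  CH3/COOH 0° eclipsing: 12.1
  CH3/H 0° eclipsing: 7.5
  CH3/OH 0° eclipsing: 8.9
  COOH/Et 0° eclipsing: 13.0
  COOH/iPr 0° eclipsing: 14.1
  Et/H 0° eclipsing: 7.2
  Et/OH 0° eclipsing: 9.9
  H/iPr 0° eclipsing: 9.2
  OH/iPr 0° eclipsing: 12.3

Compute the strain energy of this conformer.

31.1 kJ/mol

This conformer (eclipsed): H(0°)/iPr(0°) eclipsed 9.2; COOH(120°)/Et(120°) eclipsed 13.0; OH(240°)/CH3(240°) eclipsed 8.9 → 31.1 kJ/mol.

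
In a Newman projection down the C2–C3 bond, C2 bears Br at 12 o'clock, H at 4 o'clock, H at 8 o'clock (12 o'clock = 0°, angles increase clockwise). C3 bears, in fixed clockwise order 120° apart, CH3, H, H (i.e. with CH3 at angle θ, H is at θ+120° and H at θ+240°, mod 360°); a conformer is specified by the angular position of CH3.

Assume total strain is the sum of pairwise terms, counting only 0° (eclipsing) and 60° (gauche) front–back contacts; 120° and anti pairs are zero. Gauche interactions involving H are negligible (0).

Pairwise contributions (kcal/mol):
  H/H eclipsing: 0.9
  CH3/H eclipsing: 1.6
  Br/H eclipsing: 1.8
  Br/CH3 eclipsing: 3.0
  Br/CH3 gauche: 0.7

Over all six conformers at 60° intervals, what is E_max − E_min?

CH3 at 0° (eclipsed): Br(0°)/CH3(0°) eclipsed 3.0; H(120°)/H(120°) eclipsed 0.9; H(240°)/H(240°) eclipsed 0.9 → 4.8 kcal/mol.
CH3 at 60° (staggered): Br(0°)/CH3(60°) gauche 0.7 → 0.7 kcal/mol.
CH3 at 120° (eclipsed): Br(0°)/H(0°) eclipsed 1.8; H(120°)/CH3(120°) eclipsed 1.6; H(240°)/H(240°) eclipsed 0.9 → 4.3 kcal/mol.
CH3 at 180° (staggered): no non-H gauche contacts → 0.0 kcal/mol.
CH3 at 240° (eclipsed): Br(0°)/H(0°) eclipsed 1.8; H(120°)/H(120°) eclipsed 0.9; H(240°)/CH3(240°) eclipsed 1.6 → 4.3 kcal/mol.
CH3 at 300° (staggered): Br(0°)/CH3(300°) gauche 0.7 → 0.7 kcal/mol.
Max at 0° (4.8 kcal/mol), min at 180° (0.0 kcal/mol); barrier = 4.8 kcal/mol.

4.8 kcal/mol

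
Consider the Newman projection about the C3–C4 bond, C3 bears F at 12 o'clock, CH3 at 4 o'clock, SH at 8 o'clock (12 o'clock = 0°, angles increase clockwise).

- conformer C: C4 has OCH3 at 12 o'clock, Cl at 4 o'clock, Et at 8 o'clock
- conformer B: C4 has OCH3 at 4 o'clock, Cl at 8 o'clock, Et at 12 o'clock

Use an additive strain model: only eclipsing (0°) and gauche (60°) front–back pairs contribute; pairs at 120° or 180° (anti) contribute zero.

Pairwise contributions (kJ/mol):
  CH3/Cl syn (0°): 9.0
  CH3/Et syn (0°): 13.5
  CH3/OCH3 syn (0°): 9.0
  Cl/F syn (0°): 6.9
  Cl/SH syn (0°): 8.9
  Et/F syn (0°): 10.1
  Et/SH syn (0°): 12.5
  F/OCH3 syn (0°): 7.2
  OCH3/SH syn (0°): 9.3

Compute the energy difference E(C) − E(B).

+0.7 kJ/mol

C is eclipsed. F at 0° is eclipsed with OCH3 at 0° (7.2); CH3 at 120° is eclipsed with Cl at 120° (9.0); SH at 240° is eclipsed with Et at 240° (12.5). Total 28.7 kJ/mol.
B is eclipsed. F at 0° is eclipsed with Et at 0° (10.1); CH3 at 120° is eclipsed with OCH3 at 120° (9.0); SH at 240° is eclipsed with Cl at 240° (8.9). Total 28.0 kJ/mol.
E(C) − E(B) = 28.7 − 28.0 = +0.7 kJ/mol.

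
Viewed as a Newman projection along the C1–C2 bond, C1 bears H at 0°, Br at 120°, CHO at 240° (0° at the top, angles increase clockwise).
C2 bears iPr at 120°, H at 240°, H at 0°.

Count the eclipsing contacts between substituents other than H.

Non-H eclipsing pairs: Br(120°)/iPr(120°) — 1 interaction.

1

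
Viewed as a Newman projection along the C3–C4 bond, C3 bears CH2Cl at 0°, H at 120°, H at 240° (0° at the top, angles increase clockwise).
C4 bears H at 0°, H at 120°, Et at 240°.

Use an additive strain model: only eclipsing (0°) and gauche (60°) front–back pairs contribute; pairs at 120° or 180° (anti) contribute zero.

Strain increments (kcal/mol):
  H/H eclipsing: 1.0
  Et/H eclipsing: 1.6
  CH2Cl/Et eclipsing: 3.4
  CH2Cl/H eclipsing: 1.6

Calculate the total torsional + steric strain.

4.2 kcal/mol

This conformer (eclipsed): CH2Cl–H eclipsed, H–H eclipsed, H–Et eclipsed; 1.6 + 1.0 + 1.6 = 4.2 kcal/mol.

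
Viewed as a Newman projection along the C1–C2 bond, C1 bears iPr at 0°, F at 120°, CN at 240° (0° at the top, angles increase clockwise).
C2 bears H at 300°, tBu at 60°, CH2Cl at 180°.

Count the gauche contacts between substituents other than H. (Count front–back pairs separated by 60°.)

4

Non-H gauche pairs: iPr(0°)/tBu(60°); F(120°)/tBu(60°); F(120°)/CH2Cl(180°); CN(240°)/CH2Cl(180°) — 4 interactions.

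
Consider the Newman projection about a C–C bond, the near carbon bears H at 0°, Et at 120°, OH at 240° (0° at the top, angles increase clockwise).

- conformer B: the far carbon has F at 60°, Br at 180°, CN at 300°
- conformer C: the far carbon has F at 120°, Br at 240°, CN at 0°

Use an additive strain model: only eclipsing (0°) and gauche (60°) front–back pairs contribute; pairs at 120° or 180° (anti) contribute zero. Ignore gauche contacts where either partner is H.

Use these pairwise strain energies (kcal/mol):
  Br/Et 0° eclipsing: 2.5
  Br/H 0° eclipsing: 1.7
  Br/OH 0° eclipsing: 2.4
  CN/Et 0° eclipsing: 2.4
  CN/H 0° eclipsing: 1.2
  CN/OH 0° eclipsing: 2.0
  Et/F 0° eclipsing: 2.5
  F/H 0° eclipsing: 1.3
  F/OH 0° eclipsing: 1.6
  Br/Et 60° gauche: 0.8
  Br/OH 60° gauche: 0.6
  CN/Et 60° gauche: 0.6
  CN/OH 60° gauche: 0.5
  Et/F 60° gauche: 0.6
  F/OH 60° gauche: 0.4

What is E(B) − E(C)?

B (staggered): Et(120°)/F(60°) gauche 0.6; Et(120°)/Br(180°) gauche 0.8; OH(240°)/Br(180°) gauche 0.6; OH(240°)/CN(300°) gauche 0.5 → 2.5 kcal/mol.
C (eclipsed): H(0°)/CN(0°) eclipsed 1.2; Et(120°)/F(120°) eclipsed 2.5; OH(240°)/Br(240°) eclipsed 2.4 → 6.1 kcal/mol.
E(B) − E(C) = 2.5 − 6.1 = -3.6 kcal/mol.

-3.6 kcal/mol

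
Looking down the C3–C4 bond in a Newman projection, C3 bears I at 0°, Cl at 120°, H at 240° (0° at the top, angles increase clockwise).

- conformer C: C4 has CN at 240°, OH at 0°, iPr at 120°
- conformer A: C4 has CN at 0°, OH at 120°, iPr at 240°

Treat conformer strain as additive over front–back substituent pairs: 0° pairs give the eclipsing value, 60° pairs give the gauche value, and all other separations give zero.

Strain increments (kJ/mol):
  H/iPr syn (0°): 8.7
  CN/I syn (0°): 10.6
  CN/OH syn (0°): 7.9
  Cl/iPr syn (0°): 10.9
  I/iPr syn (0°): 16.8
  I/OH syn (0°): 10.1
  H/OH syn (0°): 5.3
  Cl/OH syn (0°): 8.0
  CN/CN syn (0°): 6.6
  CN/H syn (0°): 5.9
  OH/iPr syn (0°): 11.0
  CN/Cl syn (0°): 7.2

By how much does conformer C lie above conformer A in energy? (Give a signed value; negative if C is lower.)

C (eclipsed): I–OH eclipsed, Cl–iPr eclipsed, H–CN eclipsed; 10.1 + 10.9 + 5.9 = 26.9 kJ/mol.
A (eclipsed): I–CN eclipsed, Cl–OH eclipsed, H–iPr eclipsed; 10.6 + 8.0 + 8.7 = 27.3 kJ/mol.
E(C) − E(A) = 26.9 − 27.3 = -0.4 kJ/mol.

-0.4 kJ/mol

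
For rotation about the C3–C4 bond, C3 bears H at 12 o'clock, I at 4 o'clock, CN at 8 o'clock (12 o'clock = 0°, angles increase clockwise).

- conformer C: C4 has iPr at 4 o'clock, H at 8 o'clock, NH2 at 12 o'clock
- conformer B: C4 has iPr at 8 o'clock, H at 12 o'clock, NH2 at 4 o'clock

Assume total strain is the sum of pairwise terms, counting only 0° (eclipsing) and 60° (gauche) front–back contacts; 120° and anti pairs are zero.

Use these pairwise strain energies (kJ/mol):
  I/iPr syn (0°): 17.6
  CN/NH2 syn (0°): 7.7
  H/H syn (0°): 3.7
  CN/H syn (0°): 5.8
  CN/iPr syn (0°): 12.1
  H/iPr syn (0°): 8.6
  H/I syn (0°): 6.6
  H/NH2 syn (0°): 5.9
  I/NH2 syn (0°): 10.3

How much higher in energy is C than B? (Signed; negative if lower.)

+3.2 kJ/mol

C (eclipsed): H–NH2 eclipsed, I–iPr eclipsed, CN–H eclipsed; 5.9 + 17.6 + 5.8 = 29.3 kJ/mol.
B (eclipsed): H–H eclipsed, I–NH2 eclipsed, CN–iPr eclipsed; 3.7 + 10.3 + 12.1 = 26.1 kJ/mol.
E(C) − E(B) = 29.3 − 26.1 = +3.2 kJ/mol.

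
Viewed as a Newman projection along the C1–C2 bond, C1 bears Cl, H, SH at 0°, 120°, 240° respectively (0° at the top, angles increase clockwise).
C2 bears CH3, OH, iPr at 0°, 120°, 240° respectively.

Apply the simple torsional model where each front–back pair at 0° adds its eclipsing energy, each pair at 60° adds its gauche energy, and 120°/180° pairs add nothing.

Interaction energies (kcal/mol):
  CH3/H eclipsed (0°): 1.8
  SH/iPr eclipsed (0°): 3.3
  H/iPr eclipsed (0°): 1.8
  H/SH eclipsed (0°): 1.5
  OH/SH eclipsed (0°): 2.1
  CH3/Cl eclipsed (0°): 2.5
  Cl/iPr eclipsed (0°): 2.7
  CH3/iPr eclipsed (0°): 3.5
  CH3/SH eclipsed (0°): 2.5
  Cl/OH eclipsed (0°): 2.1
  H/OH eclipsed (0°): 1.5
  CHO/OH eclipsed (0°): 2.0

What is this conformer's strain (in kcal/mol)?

This conformer is eclipsed. Cl at 0° is eclipsed with CH3 at 0° (2.5); H at 120° is eclipsed with OH at 120° (1.5); SH at 240° is eclipsed with iPr at 240° (3.3). Total 7.3 kcal/mol.

7.3 kcal/mol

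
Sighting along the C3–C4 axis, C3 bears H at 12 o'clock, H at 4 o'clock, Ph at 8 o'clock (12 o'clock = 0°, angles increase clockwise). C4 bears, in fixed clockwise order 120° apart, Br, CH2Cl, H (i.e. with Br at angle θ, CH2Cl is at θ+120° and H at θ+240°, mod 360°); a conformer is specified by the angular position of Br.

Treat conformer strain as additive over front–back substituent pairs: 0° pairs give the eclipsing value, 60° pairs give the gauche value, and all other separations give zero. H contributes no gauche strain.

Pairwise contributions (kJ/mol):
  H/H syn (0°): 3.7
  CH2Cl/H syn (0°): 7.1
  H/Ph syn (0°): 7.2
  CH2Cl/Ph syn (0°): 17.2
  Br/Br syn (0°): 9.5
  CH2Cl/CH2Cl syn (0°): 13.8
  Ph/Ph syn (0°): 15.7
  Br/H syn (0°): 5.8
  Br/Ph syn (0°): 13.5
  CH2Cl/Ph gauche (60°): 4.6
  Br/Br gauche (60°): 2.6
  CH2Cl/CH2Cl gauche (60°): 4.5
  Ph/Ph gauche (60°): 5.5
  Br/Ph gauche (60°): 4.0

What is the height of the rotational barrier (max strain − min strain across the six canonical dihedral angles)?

Br at 0° (eclipsed): H(0°)/Br(0°) eclipsed 5.8; H(120°)/CH2Cl(120°) eclipsed 7.1; Ph(240°)/H(240°) eclipsed 7.2 → 20.1 kJ/mol.
Br at 60° (staggered): Ph(240°)/CH2Cl(180°) gauche 4.6 → 4.6 kJ/mol.
Br at 120° (eclipsed): H(0°)/H(0°) eclipsed 3.7; H(120°)/Br(120°) eclipsed 5.8; Ph(240°)/CH2Cl(240°) eclipsed 17.2 → 26.7 kJ/mol.
Br at 180° (staggered): Ph(240°)/Br(180°) gauche 4.0; Ph(240°)/CH2Cl(300°) gauche 4.6 → 8.6 kJ/mol.
Br at 240° (eclipsed): H(0°)/CH2Cl(0°) eclipsed 7.1; H(120°)/H(120°) eclipsed 3.7; Ph(240°)/Br(240°) eclipsed 13.5 → 24.3 kJ/mol.
Br at 300° (staggered): Ph(240°)/Br(300°) gauche 4.0 → 4.0 kJ/mol.
Max at 120° (26.7 kJ/mol), min at 300° (4.0 kJ/mol); barrier = 22.7 kJ/mol.

22.7 kJ/mol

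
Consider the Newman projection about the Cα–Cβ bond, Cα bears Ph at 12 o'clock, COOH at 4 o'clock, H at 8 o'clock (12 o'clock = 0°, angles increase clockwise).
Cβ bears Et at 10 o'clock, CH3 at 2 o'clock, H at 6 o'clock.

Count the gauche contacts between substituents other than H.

Non-H gauche pairs: Ph(0°)/Et(300°); Ph(0°)/CH3(60°); COOH(120°)/CH3(60°) — 3 interactions.

3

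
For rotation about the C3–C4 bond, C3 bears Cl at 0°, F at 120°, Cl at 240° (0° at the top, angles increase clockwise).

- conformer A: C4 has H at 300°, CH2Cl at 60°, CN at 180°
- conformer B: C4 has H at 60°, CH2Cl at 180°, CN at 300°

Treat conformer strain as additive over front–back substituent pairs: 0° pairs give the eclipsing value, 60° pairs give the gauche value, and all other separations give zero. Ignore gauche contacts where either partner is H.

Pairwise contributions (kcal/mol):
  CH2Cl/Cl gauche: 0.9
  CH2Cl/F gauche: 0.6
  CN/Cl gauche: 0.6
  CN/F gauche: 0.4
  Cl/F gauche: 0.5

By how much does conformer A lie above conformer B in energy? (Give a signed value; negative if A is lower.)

A (staggered): Cl(0°)/CH2Cl(60°) gauche 0.9; F(120°)/CH2Cl(60°) gauche 0.6; F(120°)/CN(180°) gauche 0.4; Cl(240°)/CN(180°) gauche 0.6 → 2.5 kcal/mol.
B (staggered): Cl(0°)/CN(300°) gauche 0.6; F(120°)/CH2Cl(180°) gauche 0.6; Cl(240°)/CH2Cl(180°) gauche 0.9; Cl(240°)/CN(300°) gauche 0.6 → 2.7 kcal/mol.
E(A) − E(B) = 2.5 − 2.7 = -0.2 kcal/mol.

-0.2 kcal/mol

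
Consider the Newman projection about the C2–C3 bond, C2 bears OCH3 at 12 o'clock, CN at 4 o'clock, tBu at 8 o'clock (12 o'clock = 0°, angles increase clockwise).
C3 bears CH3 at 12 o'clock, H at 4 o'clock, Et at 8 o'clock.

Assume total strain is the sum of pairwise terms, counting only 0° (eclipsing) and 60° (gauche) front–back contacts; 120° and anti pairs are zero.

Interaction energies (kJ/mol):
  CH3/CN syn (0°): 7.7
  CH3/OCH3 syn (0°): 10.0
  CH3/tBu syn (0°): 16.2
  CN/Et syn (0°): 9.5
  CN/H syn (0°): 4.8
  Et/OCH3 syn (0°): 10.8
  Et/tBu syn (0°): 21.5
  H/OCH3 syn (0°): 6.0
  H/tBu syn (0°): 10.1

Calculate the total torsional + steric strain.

36.3 kJ/mol

This conformer (eclipsed): OCH3–CH3 eclipsed, CN–H eclipsed, tBu–Et eclipsed; 10.0 + 4.8 + 21.5 = 36.3 kJ/mol.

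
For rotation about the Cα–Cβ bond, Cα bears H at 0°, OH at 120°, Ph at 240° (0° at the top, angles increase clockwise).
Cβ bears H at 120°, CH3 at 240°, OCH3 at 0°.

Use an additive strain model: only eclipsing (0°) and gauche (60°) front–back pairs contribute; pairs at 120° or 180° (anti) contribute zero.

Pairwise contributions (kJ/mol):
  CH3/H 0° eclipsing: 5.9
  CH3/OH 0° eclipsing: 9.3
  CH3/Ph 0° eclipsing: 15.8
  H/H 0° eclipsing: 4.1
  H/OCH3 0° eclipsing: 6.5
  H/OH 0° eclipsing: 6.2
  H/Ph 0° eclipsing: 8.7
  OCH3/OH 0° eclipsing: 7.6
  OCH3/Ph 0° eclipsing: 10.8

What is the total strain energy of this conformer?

This conformer (eclipsed): H(0°)/OCH3(0°) eclipsed 6.5; OH(120°)/H(120°) eclipsed 6.2; Ph(240°)/CH3(240°) eclipsed 15.8 → 28.5 kJ/mol.

28.5 kJ/mol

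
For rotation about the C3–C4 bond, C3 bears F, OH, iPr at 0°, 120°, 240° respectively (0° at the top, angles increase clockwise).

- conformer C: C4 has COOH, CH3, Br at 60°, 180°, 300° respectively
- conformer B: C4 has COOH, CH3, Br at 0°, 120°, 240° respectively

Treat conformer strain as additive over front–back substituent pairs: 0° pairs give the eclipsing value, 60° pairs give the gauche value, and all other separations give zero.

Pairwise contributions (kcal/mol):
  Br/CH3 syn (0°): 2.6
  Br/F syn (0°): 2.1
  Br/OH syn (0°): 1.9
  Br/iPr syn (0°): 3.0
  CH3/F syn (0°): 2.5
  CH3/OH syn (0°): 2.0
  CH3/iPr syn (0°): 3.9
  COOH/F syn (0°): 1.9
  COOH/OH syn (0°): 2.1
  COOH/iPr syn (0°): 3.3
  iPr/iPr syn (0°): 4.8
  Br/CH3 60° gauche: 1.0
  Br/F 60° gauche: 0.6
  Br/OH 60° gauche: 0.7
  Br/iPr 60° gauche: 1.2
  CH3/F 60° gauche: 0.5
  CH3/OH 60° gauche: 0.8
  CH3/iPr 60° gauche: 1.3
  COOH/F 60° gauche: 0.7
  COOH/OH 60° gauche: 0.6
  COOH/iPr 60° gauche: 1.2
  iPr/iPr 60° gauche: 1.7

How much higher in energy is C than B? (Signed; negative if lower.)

C (staggered): F(0°)/COOH(60°) gauche 0.7; F(0°)/Br(300°) gauche 0.6; OH(120°)/COOH(60°) gauche 0.6; OH(120°)/CH3(180°) gauche 0.8; iPr(240°)/CH3(180°) gauche 1.3; iPr(240°)/Br(300°) gauche 1.2 → 5.2 kcal/mol.
B (eclipsed): F(0°)/COOH(0°) eclipsed 1.9; OH(120°)/CH3(120°) eclipsed 2.0; iPr(240°)/Br(240°) eclipsed 3.0 → 6.9 kcal/mol.
E(C) − E(B) = 5.2 − 6.9 = -1.7 kcal/mol.

-1.7 kcal/mol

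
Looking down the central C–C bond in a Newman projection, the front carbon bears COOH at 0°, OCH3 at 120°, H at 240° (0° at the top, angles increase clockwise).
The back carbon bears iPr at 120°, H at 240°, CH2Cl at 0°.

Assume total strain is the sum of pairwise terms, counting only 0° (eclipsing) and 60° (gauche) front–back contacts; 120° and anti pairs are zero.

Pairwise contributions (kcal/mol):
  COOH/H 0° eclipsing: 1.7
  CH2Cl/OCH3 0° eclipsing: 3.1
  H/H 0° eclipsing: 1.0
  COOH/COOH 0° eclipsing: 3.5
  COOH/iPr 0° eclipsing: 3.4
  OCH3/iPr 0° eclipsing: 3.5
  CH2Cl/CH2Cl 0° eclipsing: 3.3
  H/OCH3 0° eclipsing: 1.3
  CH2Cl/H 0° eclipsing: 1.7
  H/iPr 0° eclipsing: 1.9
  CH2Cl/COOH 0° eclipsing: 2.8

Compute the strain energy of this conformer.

7.3 kcal/mol

This conformer is eclipsed. COOH at 0° is eclipsed with CH2Cl at 0° (2.8); OCH3 at 120° is eclipsed with iPr at 120° (3.5); H at 240° is eclipsed with H at 240° (1.0). Total 7.3 kcal/mol.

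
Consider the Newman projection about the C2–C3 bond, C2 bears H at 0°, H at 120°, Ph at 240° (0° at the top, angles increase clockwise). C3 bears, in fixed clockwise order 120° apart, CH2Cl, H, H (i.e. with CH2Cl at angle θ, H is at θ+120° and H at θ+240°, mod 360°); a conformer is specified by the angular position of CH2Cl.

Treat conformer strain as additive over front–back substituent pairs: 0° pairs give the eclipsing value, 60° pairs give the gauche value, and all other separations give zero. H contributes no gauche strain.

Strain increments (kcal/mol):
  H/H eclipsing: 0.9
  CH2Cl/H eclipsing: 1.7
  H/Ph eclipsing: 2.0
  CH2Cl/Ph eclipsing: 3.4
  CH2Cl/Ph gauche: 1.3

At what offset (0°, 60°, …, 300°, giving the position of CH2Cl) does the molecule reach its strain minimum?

CH2Cl at 0° (eclipsed): H(0°)/CH2Cl(0°) eclipsed 1.7; H(120°)/H(120°) eclipsed 0.9; Ph(240°)/H(240°) eclipsed 2.0 → 4.6 kcal/mol.
CH2Cl at 60° (staggered): no non-H gauche contacts → 0.0 kcal/mol.
CH2Cl at 120° (eclipsed): H(0°)/H(0°) eclipsed 0.9; H(120°)/CH2Cl(120°) eclipsed 1.7; Ph(240°)/H(240°) eclipsed 2.0 → 4.6 kcal/mol.
CH2Cl at 180° (staggered): Ph(240°)/CH2Cl(180°) gauche 1.3 → 1.3 kcal/mol.
CH2Cl at 240° (eclipsed): H(0°)/H(0°) eclipsed 0.9; H(120°)/H(120°) eclipsed 0.9; Ph(240°)/CH2Cl(240°) eclipsed 3.4 → 5.2 kcal/mol.
CH2Cl at 300° (staggered): Ph(240°)/CH2Cl(300°) gauche 1.3 → 1.3 kcal/mol.
The minimum (0.0 kcal/mol) occurs with CH2Cl at 60°.

60°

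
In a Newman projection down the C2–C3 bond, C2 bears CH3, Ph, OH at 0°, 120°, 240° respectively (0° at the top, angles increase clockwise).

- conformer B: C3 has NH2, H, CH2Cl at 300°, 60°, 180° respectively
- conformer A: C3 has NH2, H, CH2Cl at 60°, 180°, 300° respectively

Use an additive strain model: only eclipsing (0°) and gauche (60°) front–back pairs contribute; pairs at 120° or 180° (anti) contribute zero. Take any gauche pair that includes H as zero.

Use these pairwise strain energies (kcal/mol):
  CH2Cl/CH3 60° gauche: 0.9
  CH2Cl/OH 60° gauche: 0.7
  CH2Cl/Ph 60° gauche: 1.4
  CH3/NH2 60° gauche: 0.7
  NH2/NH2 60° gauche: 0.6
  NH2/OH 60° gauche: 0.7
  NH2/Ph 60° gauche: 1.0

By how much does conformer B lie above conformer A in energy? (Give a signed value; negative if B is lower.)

+0.2 kcal/mol

B (staggered): CH3–NH2 gauche, Ph–CH2Cl gauche, OH–NH2 gauche, OH–CH2Cl gauche; 0.7 + 1.4 + 0.7 + 0.7 = 3.5 kcal/mol.
A (staggered): CH3–NH2 gauche, CH3–CH2Cl gauche, Ph–NH2 gauche, OH–CH2Cl gauche; 0.7 + 0.9 + 1.0 + 0.7 = 3.3 kcal/mol.
E(B) − E(A) = 3.5 − 3.3 = +0.2 kcal/mol.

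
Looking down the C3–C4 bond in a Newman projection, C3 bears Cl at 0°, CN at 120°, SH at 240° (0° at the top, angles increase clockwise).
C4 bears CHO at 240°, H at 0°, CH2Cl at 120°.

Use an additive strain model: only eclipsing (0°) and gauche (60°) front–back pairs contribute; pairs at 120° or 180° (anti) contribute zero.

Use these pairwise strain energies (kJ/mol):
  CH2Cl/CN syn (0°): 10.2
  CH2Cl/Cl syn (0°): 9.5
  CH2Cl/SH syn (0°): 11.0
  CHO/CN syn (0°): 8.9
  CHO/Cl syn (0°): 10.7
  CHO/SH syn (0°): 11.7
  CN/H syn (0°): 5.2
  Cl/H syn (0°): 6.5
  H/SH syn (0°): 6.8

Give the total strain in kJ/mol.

This conformer (eclipsed): Cl–H eclipsed, CN–CH2Cl eclipsed, SH–CHO eclipsed; 6.5 + 10.2 + 11.7 = 28.4 kJ/mol.

28.4 kJ/mol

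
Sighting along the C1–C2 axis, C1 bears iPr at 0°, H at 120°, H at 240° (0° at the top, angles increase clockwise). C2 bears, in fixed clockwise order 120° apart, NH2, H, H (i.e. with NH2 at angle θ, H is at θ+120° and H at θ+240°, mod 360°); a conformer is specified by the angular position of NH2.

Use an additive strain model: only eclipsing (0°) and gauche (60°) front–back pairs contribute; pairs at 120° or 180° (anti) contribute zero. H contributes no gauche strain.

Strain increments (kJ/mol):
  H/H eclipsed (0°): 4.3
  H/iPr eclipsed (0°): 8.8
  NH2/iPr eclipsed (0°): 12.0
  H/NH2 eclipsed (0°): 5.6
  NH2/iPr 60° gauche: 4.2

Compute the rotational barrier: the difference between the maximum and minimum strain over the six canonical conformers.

20.6 kJ/mol

NH2 at 0° (eclipsed): iPr–NH2 eclipsed, H–H eclipsed, H–H eclipsed; 12.0 + 4.3 + 4.3 = 20.6 kJ/mol.
NH2 at 60° (staggered): iPr–NH2 gauche; 4.2 = 4.2 kJ/mol.
NH2 at 120° (eclipsed): iPr–H eclipsed, H–NH2 eclipsed, H–H eclipsed; 8.8 + 5.6 + 4.3 = 18.7 kJ/mol.
NH2 at 180° (staggered): no non-H gauche contacts → 0.0 kJ/mol.
NH2 at 240° (eclipsed): iPr–H eclipsed, H–H eclipsed, H–NH2 eclipsed; 8.8 + 4.3 + 5.6 = 18.7 kJ/mol.
NH2 at 300° (staggered): iPr–NH2 gauche; 4.2 = 4.2 kJ/mol.
Max at 0° (20.6 kJ/mol), min at 180° (0.0 kJ/mol); barrier = 20.6 kJ/mol.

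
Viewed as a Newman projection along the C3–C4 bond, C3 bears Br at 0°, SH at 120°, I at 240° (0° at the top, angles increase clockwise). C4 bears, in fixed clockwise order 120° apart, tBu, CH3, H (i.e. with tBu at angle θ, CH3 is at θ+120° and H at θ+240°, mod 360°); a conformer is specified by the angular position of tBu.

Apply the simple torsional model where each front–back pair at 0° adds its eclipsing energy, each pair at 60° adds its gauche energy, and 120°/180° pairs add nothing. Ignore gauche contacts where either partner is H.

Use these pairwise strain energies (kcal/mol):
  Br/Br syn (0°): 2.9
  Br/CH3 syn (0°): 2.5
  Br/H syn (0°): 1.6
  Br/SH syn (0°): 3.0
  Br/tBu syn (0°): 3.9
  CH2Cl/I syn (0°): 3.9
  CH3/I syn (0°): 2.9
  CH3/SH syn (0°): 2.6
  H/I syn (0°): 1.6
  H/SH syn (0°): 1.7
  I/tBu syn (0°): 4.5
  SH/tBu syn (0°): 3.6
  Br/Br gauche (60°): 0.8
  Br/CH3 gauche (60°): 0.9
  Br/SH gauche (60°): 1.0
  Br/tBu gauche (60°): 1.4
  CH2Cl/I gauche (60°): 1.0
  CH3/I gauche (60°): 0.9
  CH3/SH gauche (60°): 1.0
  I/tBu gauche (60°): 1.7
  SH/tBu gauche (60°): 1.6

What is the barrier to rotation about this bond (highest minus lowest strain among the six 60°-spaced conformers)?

3.8 kcal/mol

tBu at 0° (eclipsed): Br–tBu eclipsed, SH–CH3 eclipsed, I–H eclipsed; 3.9 + 2.6 + 1.6 = 8.1 kcal/mol.
tBu at 60° (staggered): Br–tBu gauche, SH–tBu gauche, SH–CH3 gauche, I–CH3 gauche; 1.4 + 1.6 + 1.0 + 0.9 = 4.9 kcal/mol.
tBu at 120° (eclipsed): Br–H eclipsed, SH–tBu eclipsed, I–CH3 eclipsed; 1.6 + 3.6 + 2.9 = 8.1 kcal/mol.
tBu at 180° (staggered): Br–CH3 gauche, SH–tBu gauche, I–tBu gauche, I–CH3 gauche; 0.9 + 1.6 + 1.7 + 0.9 = 5.1 kcal/mol.
tBu at 240° (eclipsed): Br–CH3 eclipsed, SH–H eclipsed, I–tBu eclipsed; 2.5 + 1.7 + 4.5 = 8.7 kcal/mol.
tBu at 300° (staggered): Br–tBu gauche, Br–CH3 gauche, SH–CH3 gauche, I–tBu gauche; 1.4 + 0.9 + 1.0 + 1.7 = 5.0 kcal/mol.
Max at 240° (8.7 kcal/mol), min at 60° (4.9 kcal/mol); barrier = 3.8 kcal/mol.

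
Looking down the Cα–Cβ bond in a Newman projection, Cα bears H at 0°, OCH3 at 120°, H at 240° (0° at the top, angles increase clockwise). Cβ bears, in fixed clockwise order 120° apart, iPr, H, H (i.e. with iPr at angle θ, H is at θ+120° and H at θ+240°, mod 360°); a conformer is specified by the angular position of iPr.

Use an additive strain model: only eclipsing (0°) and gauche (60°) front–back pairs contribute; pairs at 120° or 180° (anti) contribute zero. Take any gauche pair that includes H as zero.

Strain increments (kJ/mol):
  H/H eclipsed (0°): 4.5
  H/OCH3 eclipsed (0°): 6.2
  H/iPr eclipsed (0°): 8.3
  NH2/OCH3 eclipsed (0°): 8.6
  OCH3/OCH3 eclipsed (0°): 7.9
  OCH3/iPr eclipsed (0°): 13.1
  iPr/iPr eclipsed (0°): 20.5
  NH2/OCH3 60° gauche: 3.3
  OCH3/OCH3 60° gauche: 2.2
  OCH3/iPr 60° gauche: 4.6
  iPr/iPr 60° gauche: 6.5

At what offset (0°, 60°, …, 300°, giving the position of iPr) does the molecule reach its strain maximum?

120°

iPr at 0° (eclipsed): H(0°)/iPr(0°) eclipsed 8.3; OCH3(120°)/H(120°) eclipsed 6.2; H(240°)/H(240°) eclipsed 4.5 → 19.0 kJ/mol.
iPr at 60° (staggered): OCH3(120°)/iPr(60°) gauche 4.6 → 4.6 kJ/mol.
iPr at 120° (eclipsed): H(0°)/H(0°) eclipsed 4.5; OCH3(120°)/iPr(120°) eclipsed 13.1; H(240°)/H(240°) eclipsed 4.5 → 22.1 kJ/mol.
iPr at 180° (staggered): OCH3(120°)/iPr(180°) gauche 4.6 → 4.6 kJ/mol.
iPr at 240° (eclipsed): H(0°)/H(0°) eclipsed 4.5; OCH3(120°)/H(120°) eclipsed 6.2; H(240°)/iPr(240°) eclipsed 8.3 → 19.0 kJ/mol.
iPr at 300° (staggered): no non-H gauche contacts → 0.0 kJ/mol.
The maximum (22.1 kJ/mol) occurs with iPr at 120°.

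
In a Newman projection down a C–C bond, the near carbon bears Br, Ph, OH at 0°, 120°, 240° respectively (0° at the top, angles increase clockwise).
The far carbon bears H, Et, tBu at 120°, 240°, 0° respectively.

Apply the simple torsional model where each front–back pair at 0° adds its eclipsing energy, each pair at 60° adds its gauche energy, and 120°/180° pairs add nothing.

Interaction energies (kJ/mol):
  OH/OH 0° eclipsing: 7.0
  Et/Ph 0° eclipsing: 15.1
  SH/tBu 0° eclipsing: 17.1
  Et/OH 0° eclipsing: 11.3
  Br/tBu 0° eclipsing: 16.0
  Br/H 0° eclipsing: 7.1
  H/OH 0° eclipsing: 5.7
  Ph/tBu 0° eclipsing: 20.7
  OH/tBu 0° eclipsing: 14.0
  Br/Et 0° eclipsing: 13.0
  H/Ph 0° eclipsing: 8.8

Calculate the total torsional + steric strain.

This conformer (eclipsed): Br–tBu eclipsed, Ph–H eclipsed, OH–Et eclipsed; 16.0 + 8.8 + 11.3 = 36.1 kJ/mol.

36.1 kJ/mol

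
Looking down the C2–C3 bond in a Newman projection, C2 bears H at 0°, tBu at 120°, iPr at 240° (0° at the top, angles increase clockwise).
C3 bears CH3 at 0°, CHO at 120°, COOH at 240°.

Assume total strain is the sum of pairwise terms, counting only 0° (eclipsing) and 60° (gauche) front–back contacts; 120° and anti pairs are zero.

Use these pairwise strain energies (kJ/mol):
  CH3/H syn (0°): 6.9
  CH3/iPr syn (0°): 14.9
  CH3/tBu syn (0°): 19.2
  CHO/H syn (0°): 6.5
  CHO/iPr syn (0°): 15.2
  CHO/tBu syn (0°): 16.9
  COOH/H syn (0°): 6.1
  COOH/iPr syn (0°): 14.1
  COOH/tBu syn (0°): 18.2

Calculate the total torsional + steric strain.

37.9 kJ/mol

This conformer (eclipsed): H–CH3 eclipsed, tBu–CHO eclipsed, iPr–COOH eclipsed; 6.9 + 16.9 + 14.1 = 37.9 kJ/mol.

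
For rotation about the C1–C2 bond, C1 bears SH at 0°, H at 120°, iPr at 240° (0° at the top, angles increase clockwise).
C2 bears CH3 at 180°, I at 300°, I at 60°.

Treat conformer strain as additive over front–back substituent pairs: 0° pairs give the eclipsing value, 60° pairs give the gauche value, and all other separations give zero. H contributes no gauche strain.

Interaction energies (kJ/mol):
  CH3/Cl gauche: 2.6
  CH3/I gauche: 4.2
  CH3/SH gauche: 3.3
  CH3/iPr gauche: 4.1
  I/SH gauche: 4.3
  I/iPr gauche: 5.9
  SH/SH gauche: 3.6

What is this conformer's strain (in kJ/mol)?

This conformer (staggered): SH(0°)/I(300°) gauche 4.3; SH(0°)/I(60°) gauche 4.3; iPr(240°)/CH3(180°) gauche 4.1; iPr(240°)/I(300°) gauche 5.9 → 18.6 kJ/mol.

18.6 kJ/mol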